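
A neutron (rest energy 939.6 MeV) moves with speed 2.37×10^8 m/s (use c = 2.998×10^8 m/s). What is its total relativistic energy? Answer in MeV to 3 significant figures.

β = v/c = 2.37×10^8 / 2.998×10^8 = 0.79053
γ = 1/√(1 − 0.79053²) = 1.6328
E = γm₀c² = 1.6328 × 939.6 MeV = 1530 MeV

E ≈ 1530 MeV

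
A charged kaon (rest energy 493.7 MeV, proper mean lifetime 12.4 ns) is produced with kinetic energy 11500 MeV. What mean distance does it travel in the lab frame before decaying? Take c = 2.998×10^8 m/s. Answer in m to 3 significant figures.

d ≈ 90.2 m

γ = 1 + K/(m₀c²) = 1 + 11500/493.7 = 24.293
β = √(1 − 1/γ²) = 0.99915
Dilated lifetime: γτ₀ = 24.293 × 12.4 ns = 301.24 ns
d = βc·γτ₀ = 0.99915 × (2.998×10^8 m/s) × 3.0124×10^-7 s = 90.2 m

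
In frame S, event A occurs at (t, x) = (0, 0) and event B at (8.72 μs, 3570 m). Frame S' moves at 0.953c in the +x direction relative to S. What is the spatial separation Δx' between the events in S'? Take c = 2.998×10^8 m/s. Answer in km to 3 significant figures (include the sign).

Δx' ≈ 3.56 km

γ = 1/√(1 − 0.953²) = 3.3007
Δx' = γ(Δx − vΔt) = 3.3007 × (3570 m − 0.953×(2.998×10^8 m/s)×8.72×10^-6 s)
= 3.3007 × (1078.6 m) = 3.56 km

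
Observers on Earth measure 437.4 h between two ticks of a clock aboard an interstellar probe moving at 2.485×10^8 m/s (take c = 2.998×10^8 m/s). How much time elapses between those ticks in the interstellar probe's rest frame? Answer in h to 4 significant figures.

τ₀ ≈ 244.7 h

β = v/c = 2.485×10^8 / 2.998×10^8 = 0.828886
γ = 1/√(1 − 0.828886²) = 1.78757
Proper time: τ₀ = Δt/γ = 437.4/1.78757 = 244.7 h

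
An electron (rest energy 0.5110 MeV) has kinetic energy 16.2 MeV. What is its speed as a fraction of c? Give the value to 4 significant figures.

γ = 1 + K/(m₀c²) = 1 + 16.2/0.5110 = 32.7025
β = √(1 − 1/γ²) = 0.9995

β ≈ 0.9995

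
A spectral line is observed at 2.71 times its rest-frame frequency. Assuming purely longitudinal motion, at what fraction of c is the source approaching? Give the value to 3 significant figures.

β ≈ 0.760

f_obs/f_src = √((1+β)/(1−β)) = 2.71  ⇒  (1+β)/(1−β) = 7.3441
β = |1 − D²|/(1 + D²) = |1 − 7.3441|/(1 + 7.3441) = 0.760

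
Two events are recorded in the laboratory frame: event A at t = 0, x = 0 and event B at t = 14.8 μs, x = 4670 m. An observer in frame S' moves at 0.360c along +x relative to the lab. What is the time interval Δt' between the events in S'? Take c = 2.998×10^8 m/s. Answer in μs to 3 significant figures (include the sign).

Δt' ≈ 9.85 μs

γ = 1/√(1 − 0.360²) = 1.0719
Δt' = γ(Δt − vΔx/c²) = 1.0719 × (14.8 μs − 0.360×4670 m / (2.998×10^8 m/s))
= 1.0719 × (9.1923 μs) = 9.85 μs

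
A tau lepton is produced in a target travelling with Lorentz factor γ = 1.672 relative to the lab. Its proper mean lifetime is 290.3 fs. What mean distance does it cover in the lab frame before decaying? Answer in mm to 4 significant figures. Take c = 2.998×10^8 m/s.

d ≈ 0.1166 mm

β = √(1 − 1/γ²) = √(1 − 1/1.672²) = 0.801432
Dilated lifetime: Δt = γτ₀ = 1.672 × 290.3 fs = 485.382 fs
d = vΔt = 0.801432c × 485.382 fs = 2.40269×10^8 m/s × 4.85382×10^-13 s = 0.1166 mm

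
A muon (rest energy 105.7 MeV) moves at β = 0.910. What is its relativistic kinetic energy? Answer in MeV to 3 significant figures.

K ≈ 149 MeV

γ = 1/√(1 − 0.910²) = 2.4119
K = (γ − 1)m₀c² = (2.4119 − 1) × 105.7 MeV = 1.4119 × 105.7 MeV = 149 MeV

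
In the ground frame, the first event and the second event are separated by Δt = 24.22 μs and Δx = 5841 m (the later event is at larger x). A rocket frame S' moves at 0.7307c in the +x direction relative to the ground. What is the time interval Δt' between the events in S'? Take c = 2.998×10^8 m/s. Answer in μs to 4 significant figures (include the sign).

Δt' ≈ 14.62 μs

γ = 1/√(1 − 0.7307²) = 1.46478
Δt' = γ(Δt − vΔx/c²) = 1.46478 × (24.22 μs − 0.7307×5841 m / (2.998×10^8 m/s))
= 1.46478 × (9.98378 μs) = 14.62 μs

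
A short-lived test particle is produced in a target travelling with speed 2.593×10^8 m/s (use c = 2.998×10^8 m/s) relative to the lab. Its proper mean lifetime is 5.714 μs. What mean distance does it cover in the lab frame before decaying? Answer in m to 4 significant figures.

d ≈ 2952 m

β = v/c = 2.593×10^8 / 2.998×10^8 = 0.864910
γ = 1/√(1 − 0.864910²) = 1.99232
Dilated lifetime: Δt = γτ₀ = 1.99232 × 5.714 μs = 11.3841 μs
d = vΔt = 0.864910c × 11.3841 μs = 2.59300×10^8 m/s × 1.13841×10^-5 s = 2952 m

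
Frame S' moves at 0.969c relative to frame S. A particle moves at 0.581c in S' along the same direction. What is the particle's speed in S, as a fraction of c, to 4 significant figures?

Relativistic velocity addition: u = (u' + v)/(1 + u'v/c²)
= (0.581 + 0.969)/(1 + 0.581×0.969) = 1.550/1.56299 = 0.9917

u ≈ 0.9917c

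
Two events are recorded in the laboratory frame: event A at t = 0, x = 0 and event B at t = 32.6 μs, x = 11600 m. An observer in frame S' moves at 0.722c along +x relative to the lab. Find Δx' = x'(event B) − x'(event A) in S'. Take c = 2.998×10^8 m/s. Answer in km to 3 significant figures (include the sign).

Δx' ≈ 6.57 km

γ = 1/√(1 − 0.722²) = 1.4453
Δx' = γ(Δx − vΔt) = 1.4453 × (11600 m − 0.722×(2.998×10^8 m/s)×32.6×10^-6 s)
= 1.4453 × (4543.5 m) = 6.57 km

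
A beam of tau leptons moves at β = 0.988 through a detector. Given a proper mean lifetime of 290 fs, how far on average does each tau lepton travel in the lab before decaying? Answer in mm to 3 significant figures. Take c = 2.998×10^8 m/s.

d ≈ 0.556 mm

γ = 1/√(1 − 0.988²) = 6.4744
Dilated lifetime: Δt = γτ₀ = 6.4744 × 290 fs = 1877.6 fs
d = vΔt = 0.988c × 1877.6 fs = 2.9620×10^8 m/s × 1.8776×10^-12 s = 0.556 mm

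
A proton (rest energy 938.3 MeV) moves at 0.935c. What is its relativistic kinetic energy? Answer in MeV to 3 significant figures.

K ≈ 1710 MeV

γ = 1/√(1 − 0.935²) = 2.8197
K = (γ − 1)m₀c² = (2.8197 − 1) × 938.3 MeV = 1.8197 × 938.3 MeV = 1710 MeV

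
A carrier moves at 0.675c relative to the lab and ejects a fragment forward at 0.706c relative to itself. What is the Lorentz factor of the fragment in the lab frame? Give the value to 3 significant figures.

γ ≈ 2.83

u_lab = (0.706 + 0.675)/(1 + 0.706×0.675) = 1.381/1.47655 = 0.935288
γ = 1/√(1 − 0.935288²) = 2.83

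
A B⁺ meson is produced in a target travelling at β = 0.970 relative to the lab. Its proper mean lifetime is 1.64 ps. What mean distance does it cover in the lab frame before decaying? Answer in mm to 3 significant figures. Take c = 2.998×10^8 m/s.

d ≈ 1.96 mm

γ = 1/√(1 − 0.970²) = 4.1135
Dilated lifetime: Δt = γτ₀ = 4.1135 × 1.64 ps = 6.7461 ps
d = vΔt = 0.970c × 6.7461 ps = 2.9081×10^8 m/s × 6.7461×10^-12 s = 1.96 mm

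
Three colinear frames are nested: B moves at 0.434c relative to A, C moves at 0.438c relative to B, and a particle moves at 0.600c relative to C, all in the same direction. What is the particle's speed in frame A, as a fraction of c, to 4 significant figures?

Compose boost 2: (0.438 + 0.434)/(1 + 0.438×0.434) = 0.8720/1.19009 = 0.732716
Compose boost 3: (0.600 + 0.732716)/(1 + 0.600×0.732716) = 1.33272/1.43963 = 0.9257

u ≈ 0.9257c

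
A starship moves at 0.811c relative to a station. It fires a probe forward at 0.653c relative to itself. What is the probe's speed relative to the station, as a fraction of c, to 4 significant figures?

u ≈ 0.9571c

Relativistic velocity addition: u = (u' + v)/(1 + u'v/c²)
= (0.653 + 0.811)/(1 + 0.653×0.811) = 1.464/1.52958 = 0.9571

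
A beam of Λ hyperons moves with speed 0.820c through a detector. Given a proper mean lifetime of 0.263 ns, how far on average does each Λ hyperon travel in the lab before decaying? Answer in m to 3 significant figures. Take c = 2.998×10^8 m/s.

γ = 1/√(1 − 0.820²) = 1.7471
Dilated lifetime: Δt = γτ₀ = 1.7471 × 0.263 ns = 0.45950 ns
d = vΔt = 0.820c × 0.45950 ns = 2.4584×10^8 m/s × 4.5950×10^-10 s = 0.113 m

d ≈ 0.113 m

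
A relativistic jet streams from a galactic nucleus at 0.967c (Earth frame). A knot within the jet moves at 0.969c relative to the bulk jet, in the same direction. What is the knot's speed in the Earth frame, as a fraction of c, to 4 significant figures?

u ≈ 0.9995c

Relativistic velocity addition: u = (u' + v)/(1 + u'v/c²)
= (0.969 + 0.967)/(1 + 0.969×0.967) = 1.936/1.93702 = 0.9995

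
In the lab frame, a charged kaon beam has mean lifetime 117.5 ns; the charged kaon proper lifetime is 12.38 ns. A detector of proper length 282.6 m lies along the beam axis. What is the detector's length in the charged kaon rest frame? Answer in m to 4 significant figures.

L ≈ 29.78 m

Time dilation ⇒ γ = Δt/τ₀ = 117.5/12.38 = 9.49111
Length contraction: L = L₀/γ = 282.6/9.49111 = 29.78 m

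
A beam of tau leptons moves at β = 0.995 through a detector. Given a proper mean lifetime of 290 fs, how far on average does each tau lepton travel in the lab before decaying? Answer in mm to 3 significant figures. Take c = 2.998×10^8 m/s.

d ≈ 0.866 mm

γ = 1/√(1 − 0.995²) = 10.013
Dilated lifetime: Δt = γτ₀ = 10.013 × 290 fs = 2903.6 fs
d = vΔt = 0.995c × 2903.6 fs = 2.9830×10^8 m/s × 2.9036×10^-12 s = 0.866 mm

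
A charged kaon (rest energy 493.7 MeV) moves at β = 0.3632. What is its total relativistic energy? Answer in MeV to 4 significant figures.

γ = 1/√(1 − 0.3632²) = 1.07329
E = γm₀c² = 1.07329 × 493.7 MeV = 529.9 MeV

E ≈ 529.9 MeV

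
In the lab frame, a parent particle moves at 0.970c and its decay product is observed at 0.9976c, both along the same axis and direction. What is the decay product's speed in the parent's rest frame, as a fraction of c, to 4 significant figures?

Inverse velocity addition: u' = (u − v)/(1 − uv/c²)
= (0.9976 − 0.970)/(1 − 0.9976×0.970) = 0.02760/0.0323280 = 0.8537

u' ≈ 0.8537c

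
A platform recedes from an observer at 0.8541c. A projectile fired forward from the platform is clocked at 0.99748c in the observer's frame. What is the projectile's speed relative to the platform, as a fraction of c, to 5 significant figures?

Inverse velocity addition: u' = (u − v)/(1 − uv/c²)
= (0.99748 − 0.8541)/(1 − 0.99748×0.8541) = 0.14338/0.1480523 = 0.96844

u' ≈ 0.96844c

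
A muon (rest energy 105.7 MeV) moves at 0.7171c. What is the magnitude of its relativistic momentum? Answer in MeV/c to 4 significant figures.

p ≈ 108.8 MeV/c

γ = 1/√(1 − 0.7171²) = 1.43478
p = γβm₀c = 1.43478 × 0.7171 × 105.7 MeV/c = 108.8 MeV/c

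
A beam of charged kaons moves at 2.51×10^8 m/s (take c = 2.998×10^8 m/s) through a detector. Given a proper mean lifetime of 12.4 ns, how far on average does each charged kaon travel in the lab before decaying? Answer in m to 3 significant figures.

d ≈ 5.69 m

β = v/c = 2.51×10^8 / 2.998×10^8 = 0.83722
γ = 1/√(1 − 0.83722²) = 1.8286
Dilated lifetime: Δt = γτ₀ = 1.8286 × 12.4 ns = 22.675 ns
d = vΔt = 0.83722c × 22.675 ns = 2.5100×10^8 m/s × 2.2675×10^-8 s = 5.69 m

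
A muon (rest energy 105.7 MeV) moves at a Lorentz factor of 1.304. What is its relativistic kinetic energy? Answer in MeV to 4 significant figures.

K ≈ 32.13 MeV

γ = 1.304 (given)
K = (γ − 1)m₀c² = (1.304 − 1) × 105.7 MeV = 0.304000 × 105.7 MeV = 32.13 MeV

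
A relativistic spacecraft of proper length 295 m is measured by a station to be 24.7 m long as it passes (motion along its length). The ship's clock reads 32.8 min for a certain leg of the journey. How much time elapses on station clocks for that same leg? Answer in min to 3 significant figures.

Length contraction ⇒ γ = L₀/L = 295/24.7 = 11.943
Time dilation: Δt = γτ₀ = 11.943 × 32.8 min = 392 min

Δt ≈ 392 min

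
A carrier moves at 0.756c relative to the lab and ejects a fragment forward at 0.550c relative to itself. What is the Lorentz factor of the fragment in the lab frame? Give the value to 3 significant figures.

u_lab = (0.550 + 0.756)/(1 + 0.550×0.756) = 1.306/1.41580 = 0.922447
γ = 1/√(1 − 0.922447²) = 2.59

γ ≈ 2.59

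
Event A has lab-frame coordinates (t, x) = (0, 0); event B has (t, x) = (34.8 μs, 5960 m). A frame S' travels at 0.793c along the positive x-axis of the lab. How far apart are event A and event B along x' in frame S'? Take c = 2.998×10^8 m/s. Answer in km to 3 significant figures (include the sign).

γ = 1/√(1 − 0.793²) = 1.6414
Δx' = γ(Δx − vΔt) = 1.6414 × (5960 m − 0.793×(2.998×10^8 m/s)×34.8×10^-6 s)
= 1.6414 × (-2313.4 m) = -3.80 km

Δx' ≈ -3.80 km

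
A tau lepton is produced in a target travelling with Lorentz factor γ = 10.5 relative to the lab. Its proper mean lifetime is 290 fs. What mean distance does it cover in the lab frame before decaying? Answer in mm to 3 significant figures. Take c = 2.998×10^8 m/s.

β = √(1 − 1/γ²) = √(1 − 1/10.5²) = 0.99545
Dilated lifetime: Δt = γτ₀ = 10.5 × 290 fs = 3045.0 fs
d = vΔt = 0.99545c × 3045.0 fs = 2.9844×10^8 m/s × 3.0450×10^-12 s = 0.909 mm

d ≈ 0.909 mm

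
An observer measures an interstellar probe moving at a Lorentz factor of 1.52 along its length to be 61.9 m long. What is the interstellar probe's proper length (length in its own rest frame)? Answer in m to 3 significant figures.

L₀ ≈ 94.1 m

γ = 1.52 (given)
L₀ = γL = 1.52 × 61.9 = 94.1 m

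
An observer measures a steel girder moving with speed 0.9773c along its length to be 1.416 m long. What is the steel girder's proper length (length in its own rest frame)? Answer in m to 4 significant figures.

L₀ ≈ 6.684 m

γ = 1/√(1 − 0.9773²) = 4.72010
L₀ = γL = 4.72010 × 1.416 = 6.684 m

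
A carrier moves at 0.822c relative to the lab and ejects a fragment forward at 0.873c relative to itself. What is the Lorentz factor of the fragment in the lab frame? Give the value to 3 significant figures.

u_lab = (0.873 + 0.822)/(1 + 0.873×0.822) = 1.695/1.71761 = 0.986839
γ = 1/√(1 − 0.986839²) = 6.18

γ ≈ 6.18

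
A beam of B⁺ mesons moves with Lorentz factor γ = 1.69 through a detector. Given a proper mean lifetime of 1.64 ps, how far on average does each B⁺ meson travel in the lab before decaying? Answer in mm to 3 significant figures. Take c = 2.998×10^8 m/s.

β = √(1 − 1/γ²) = √(1 − 1/1.69²) = 0.80615
Dilated lifetime: Δt = γτ₀ = 1.69 × 1.64 ps = 2.7716 ps
d = vΔt = 0.80615c × 2.7716 ps = 2.4168×10^8 m/s × 2.7716×10^-12 s = 0.670 mm

d ≈ 0.670 mm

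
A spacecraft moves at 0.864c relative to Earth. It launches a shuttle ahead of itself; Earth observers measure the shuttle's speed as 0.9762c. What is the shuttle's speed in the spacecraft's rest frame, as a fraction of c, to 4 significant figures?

u' ≈ 0.7166c

Inverse velocity addition: u' = (u − v)/(1 − uv/c²)
= (0.9762 − 0.864)/(1 − 0.9762×0.864) = 0.1122/0.156563 = 0.7166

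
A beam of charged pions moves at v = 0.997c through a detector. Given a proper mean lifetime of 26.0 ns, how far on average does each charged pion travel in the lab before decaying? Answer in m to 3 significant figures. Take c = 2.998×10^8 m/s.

γ = 1/√(1 − 0.997²) = 12.920
Dilated lifetime: Δt = γτ₀ = 12.920 × 26.0 ns = 335.91 ns
d = vΔt = 0.997c × 335.91 ns = 2.9890×10^8 m/s × 3.3591×10^-7 s = 100 m

d ≈ 100 m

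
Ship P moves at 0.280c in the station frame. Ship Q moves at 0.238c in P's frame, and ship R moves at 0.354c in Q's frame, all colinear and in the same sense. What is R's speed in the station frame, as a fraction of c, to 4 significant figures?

u ≈ 0.7165c

Compose boost 2: (0.238 + 0.280)/(1 + 0.238×0.280) = 0.5180/1.06664 = 0.485637
Compose boost 3: (0.354 + 0.485637)/(1 + 0.354×0.485637) = 0.839637/1.17192 = 0.7165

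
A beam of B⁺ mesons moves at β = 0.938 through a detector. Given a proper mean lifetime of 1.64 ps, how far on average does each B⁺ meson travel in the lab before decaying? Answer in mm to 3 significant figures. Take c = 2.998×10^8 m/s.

γ = 1/√(1 − 0.938²) = 2.8849
Dilated lifetime: Δt = γτ₀ = 2.8849 × 1.64 ps = 4.7312 ps
d = vΔt = 0.938c × 4.7312 ps = 2.8121×10^8 m/s × 4.7312×10^-12 s = 1.33 mm

d ≈ 1.33 mm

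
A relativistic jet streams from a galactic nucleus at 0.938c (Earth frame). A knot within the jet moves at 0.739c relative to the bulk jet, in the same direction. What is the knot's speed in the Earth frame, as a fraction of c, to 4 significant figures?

Relativistic velocity addition: u = (u' + v)/(1 + u'v/c²)
= (0.739 + 0.938)/(1 + 0.739×0.938) = 1.677/1.69318 = 0.9904

u ≈ 0.9904c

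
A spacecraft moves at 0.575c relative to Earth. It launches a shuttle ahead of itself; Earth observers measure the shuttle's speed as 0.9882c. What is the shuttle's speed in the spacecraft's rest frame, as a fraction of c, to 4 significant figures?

Inverse velocity addition: u' = (u − v)/(1 − uv/c²)
= (0.9882 − 0.575)/(1 − 0.9882×0.575) = 0.4132/0.431785 = 0.9570

u' ≈ 0.9570c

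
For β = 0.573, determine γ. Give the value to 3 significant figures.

γ = 1/√(1 − β²) = 1/√(1 − 0.573²) = 1/√(0.67167) = 1.22

γ ≈ 1.22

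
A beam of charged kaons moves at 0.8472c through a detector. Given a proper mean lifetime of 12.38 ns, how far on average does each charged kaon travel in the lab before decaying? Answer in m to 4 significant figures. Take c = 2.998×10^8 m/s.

γ = 1/√(1 − 0.8472²) = 1.88227
Dilated lifetime: Δt = γτ₀ = 1.88227 × 12.38 ns = 23.3025 ns
d = vΔt = 0.8472c × 23.3025 ns = 2.53991×10^8 m/s × 2.33025×10^-8 s = 5.919 m

d ≈ 5.919 m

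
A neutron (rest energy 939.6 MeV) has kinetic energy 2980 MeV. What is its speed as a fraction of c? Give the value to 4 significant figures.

γ = 1 + K/(m₀c²) = 1 + 2980/939.6 = 4.17156
β = √(1 − 1/γ²) = 0.9708

β ≈ 0.9708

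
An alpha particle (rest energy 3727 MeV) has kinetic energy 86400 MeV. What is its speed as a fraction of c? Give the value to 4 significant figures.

β ≈ 0.9991

γ = 1 + K/(m₀c²) = 1 + 86400/3727 = 24.1822
β = √(1 − 1/γ²) = 0.9991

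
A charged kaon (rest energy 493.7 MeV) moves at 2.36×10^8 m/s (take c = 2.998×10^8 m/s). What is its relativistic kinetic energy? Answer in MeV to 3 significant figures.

β = v/c = 2.36×10^8 / 2.998×10^8 = 0.78719
γ = 1/√(1 − 0.78719²) = 1.6215
K = (γ − 1)m₀c² = (1.6215 − 1) × 493.7 MeV = 0.62151 × 493.7 MeV = 307 MeV

K ≈ 307 MeV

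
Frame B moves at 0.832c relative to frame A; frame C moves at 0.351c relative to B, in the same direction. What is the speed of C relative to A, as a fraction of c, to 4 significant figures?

Compose boost 2: (0.351 + 0.832)/(1 + 0.351×0.832) = 1.183/1.29203 = 0.9156

u ≈ 0.9156c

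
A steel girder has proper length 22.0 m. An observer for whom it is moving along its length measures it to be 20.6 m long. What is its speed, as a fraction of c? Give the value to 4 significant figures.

β ≈ 0.3510

γ = L₀/L = 22.0/20.6 = 1.06796
β = √(1 − 1/γ²) = 0.3510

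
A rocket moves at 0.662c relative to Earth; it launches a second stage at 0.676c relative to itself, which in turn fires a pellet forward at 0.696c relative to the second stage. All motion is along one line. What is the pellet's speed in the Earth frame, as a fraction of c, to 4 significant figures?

Compose boost 2: (0.676 + 0.662)/(1 + 0.676×0.662) = 1.338/1.44751 = 0.924345
Compose boost 3: (0.696 + 0.924345)/(1 + 0.696×0.924345) = 1.62034/1.64334 = 0.9860

u ≈ 0.9860c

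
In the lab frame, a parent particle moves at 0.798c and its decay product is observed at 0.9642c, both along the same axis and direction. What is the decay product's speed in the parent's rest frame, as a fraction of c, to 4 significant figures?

Inverse velocity addition: u' = (u − v)/(1 − uv/c²)
= (0.9642 − 0.798)/(1 − 0.9642×0.798) = 0.1662/0.230568 = 0.7208

u' ≈ 0.7208c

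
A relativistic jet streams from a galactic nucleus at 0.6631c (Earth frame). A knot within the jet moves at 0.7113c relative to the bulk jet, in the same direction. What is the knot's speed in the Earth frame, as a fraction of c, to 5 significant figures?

Relativistic velocity addition: u = (u' + v)/(1 + u'v/c²)
= (0.7113 + 0.6631)/(1 + 0.7113×0.6631) = 1.3744/1.471663 = 0.93391

u ≈ 0.93391c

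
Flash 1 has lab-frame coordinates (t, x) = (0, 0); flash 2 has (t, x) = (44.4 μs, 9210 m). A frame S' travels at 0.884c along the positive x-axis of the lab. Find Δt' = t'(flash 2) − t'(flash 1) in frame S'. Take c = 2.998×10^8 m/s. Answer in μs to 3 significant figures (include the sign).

Δt' ≈ 36.9 μs

γ = 1/√(1 − 0.884²) = 2.1391
Δt' = γ(Δt − vΔx/c²) = 2.1391 × (44.4 μs − 0.884×9210 m / (2.998×10^8 m/s))
= 2.1391 × (17.243 μs) = 36.9 μs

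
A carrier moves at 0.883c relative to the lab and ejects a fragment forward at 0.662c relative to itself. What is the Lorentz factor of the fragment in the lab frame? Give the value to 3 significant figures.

γ ≈ 4.50

u_lab = (0.662 + 0.883)/(1 + 0.662×0.883) = 1.545/1.58455 = 0.975043
γ = 1/√(1 − 0.975043²) = 4.50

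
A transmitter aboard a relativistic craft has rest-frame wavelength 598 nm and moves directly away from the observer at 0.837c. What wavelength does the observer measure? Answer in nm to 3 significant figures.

λ_obs ≈ 2010 nm

Relativistic Doppler: λ_obs = λ_src √((1+β)/(1−β))
= 598 × √(1.8370/0.16300) = 598 × 3.3571 = 2010 nm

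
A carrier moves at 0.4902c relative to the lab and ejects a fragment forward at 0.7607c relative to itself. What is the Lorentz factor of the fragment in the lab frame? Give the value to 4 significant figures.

γ ≈ 2.427

u_lab = (0.7607 + 0.4902)/(1 + 0.7607×0.4902) = 1.2509/1.372895 = 0.9111402
γ = 1/√(1 − 0.9111402²) = 2.427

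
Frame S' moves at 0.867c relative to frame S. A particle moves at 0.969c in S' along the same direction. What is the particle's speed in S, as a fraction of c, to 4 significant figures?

Relativistic velocity addition: u = (u' + v)/(1 + u'v/c²)
= (0.969 + 0.867)/(1 + 0.969×0.867) = 1.836/1.84012 = 0.9978

u ≈ 0.9978c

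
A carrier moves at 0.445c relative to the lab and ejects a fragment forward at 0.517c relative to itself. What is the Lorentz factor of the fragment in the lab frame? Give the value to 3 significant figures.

u_lab = (0.517 + 0.445)/(1 + 0.517×0.445) = 0.9620/1.23006 = 0.782072
γ = 1/√(1 − 0.782072²) = 1.60

γ ≈ 1.60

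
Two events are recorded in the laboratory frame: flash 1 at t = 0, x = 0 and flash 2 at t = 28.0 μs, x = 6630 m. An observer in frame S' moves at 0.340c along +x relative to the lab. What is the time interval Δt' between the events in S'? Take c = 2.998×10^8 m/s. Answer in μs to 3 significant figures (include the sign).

Δt' ≈ 21.8 μs

γ = 1/√(1 − 0.340²) = 1.0633
Δt' = γ(Δt − vΔx/c²) = 1.0633 × (28.0 μs − 0.340×6630 m / (2.998×10^8 m/s))
= 1.0633 × (20.481 μs) = 21.8 μs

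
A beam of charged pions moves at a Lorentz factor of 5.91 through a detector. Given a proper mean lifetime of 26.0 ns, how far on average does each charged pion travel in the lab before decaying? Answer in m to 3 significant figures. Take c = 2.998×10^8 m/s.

d ≈ 45.4 m

β = √(1 − 1/γ²) = √(1 − 1/5.91²) = 0.98558
Dilated lifetime: Δt = γτ₀ = 5.91 × 26.0 ns = 153.66 ns
d = vΔt = 0.98558c × 153.66 ns = 2.9548×10^8 m/s × 1.5366×10^-7 s = 45.4 m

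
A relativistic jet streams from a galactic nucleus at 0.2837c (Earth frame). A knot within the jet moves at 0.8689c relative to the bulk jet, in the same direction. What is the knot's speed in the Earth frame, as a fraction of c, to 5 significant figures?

u ≈ 0.92466c

Relativistic velocity addition: u = (u' + v)/(1 + u'v/c²)
= (0.8689 + 0.2837)/(1 + 0.8689×0.2837) = 1.1526/1.246507 = 0.92466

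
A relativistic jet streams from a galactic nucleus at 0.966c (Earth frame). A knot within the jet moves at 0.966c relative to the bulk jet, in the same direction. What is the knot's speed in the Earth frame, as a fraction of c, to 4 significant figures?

Relativistic velocity addition: u = (u' + v)/(1 + u'v/c²)
= (0.966 + 0.966)/(1 + 0.966×0.966) = 1.932/1.93316 = 0.9994

u ≈ 0.9994c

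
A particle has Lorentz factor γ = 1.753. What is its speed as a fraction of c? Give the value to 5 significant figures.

β ≈ 0.82133

β = √(1 − 1/γ²) = √(1 − 1/1.753²) = √(0.6745860) = 0.82133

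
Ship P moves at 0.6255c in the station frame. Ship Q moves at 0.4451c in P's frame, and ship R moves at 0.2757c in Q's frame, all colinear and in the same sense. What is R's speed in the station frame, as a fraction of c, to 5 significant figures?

u ≈ 0.90435c

Compose boost 2: (0.4451 + 0.6255)/(1 + 0.4451×0.6255) = 1.0706/1.278410 = 0.8374465
Compose boost 3: (0.2757 + 0.8374465)/(1 + 0.2757×0.8374465) = 1.113146/1.230884 = 0.90435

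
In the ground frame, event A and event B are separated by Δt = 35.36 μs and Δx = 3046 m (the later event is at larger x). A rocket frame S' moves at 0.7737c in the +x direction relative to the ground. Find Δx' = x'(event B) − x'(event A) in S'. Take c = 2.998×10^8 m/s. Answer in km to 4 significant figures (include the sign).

Δx' ≈ -8.138 km

γ = 1/√(1 − 0.7737²) = 1.57840
Δx' = γ(Δx − vΔt) = 1.57840 × (3046 m − 0.7737×(2.998×10^8 m/s)×35.36×10^-6 s)
= 1.57840 × (-5155.94 m) = -8.138 km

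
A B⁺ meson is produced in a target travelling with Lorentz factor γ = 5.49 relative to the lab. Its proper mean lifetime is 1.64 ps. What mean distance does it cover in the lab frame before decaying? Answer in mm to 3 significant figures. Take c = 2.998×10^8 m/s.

β = √(1 − 1/γ²) = √(1 − 1/5.49²) = 0.98327
Dilated lifetime: Δt = γτ₀ = 5.49 × 1.64 ps = 9.0036 ps
d = vΔt = 0.98327c × 9.0036 ps = 2.9478×10^8 m/s × 9.0036×10^-12 s = 2.65 mm

d ≈ 2.65 mm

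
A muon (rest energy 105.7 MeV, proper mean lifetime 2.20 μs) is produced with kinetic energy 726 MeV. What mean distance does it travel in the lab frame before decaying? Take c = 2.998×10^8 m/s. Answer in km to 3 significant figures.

γ = 1 + K/(m₀c²) = 1 + 726/105.7 = 7.8685
β = √(1 − 1/γ²) = 0.99189
Dilated lifetime: γτ₀ = 7.8685 × 2.20 μs = 17.311 μs
d = βc·γτ₀ = 0.99189 × (2.998×10^8 m/s) × 1.7311×10^-5 s = 5.15 km

d ≈ 5.15 km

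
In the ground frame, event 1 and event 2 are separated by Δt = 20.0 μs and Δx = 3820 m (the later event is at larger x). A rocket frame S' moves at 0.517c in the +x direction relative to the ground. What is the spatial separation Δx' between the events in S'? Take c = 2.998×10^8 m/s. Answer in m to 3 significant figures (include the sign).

γ = 1/√(1 − 0.517²) = 1.1682
Δx' = γ(Δx − vΔt) = 1.1682 × (3820 m − 0.517×(2.998×10^8 m/s)×20.0×10^-6 s)
= 1.1682 × (720.07 m) = 841 m

Δx' ≈ 841 m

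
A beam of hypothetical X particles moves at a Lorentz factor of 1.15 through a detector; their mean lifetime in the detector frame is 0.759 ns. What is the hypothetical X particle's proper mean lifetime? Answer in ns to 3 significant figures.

τ₀ ≈ 0.660 ns

γ = 1.15 (given)
Proper time: τ₀ = Δt/γ = 0.759/1.15 = 0.660 ns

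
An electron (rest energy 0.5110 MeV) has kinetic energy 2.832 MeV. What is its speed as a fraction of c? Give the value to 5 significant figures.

γ = 1 + K/(m₀c²) = 1 + 2.832/0.5110 = 6.542074
β = √(1 − 1/γ²) = 0.98825

β ≈ 0.98825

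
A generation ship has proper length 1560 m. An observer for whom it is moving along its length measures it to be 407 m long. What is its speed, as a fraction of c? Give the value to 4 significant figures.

β ≈ 0.9654

γ = L₀/L = 1560/407 = 3.83292
β = √(1 − 1/γ²) = 0.9654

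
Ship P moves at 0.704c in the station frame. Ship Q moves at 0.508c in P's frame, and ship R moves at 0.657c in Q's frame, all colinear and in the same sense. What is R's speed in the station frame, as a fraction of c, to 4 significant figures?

Compose boost 2: (0.508 + 0.704)/(1 + 0.508×0.704) = 1.212/1.35763 = 0.892731
Compose boost 3: (0.657 + 0.892731)/(1 + 0.657×0.892731) = 1.54973/1.58652 = 0.9768

u ≈ 0.9768c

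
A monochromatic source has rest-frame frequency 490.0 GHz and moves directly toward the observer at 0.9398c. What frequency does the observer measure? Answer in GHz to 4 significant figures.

Relativistic Doppler: f_obs = f_src √((1+β)/(1−β))
= 490.0 × √(1.93980/0.0602000) = 490.0 × 5.67649 = 2781 GHz

f_obs ≈ 2781 GHz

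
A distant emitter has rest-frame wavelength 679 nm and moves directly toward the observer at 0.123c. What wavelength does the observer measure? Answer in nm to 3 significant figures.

λ_obs ≈ 600 nm

Relativistic Doppler: λ_obs = λ_src √((1−β)/(1+β))
= 679 × √(0.87700/1.1230) = 679 × 0.88371 = 600 nm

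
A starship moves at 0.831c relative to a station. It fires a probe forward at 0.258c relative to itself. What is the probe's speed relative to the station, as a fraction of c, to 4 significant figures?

Relativistic velocity addition: u = (u' + v)/(1 + u'v/c²)
= (0.258 + 0.831)/(1 + 0.258×0.831) = 1.089/1.21440 = 0.8967

u ≈ 0.8967c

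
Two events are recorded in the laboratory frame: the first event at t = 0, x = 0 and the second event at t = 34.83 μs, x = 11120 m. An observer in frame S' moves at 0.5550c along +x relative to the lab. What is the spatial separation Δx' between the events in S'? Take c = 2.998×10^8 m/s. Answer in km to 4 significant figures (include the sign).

γ = 1/√(1 − 0.5550²) = 1.20214
Δx' = γ(Δx − vΔt) = 1.20214 × (11120 m − 0.5550×(2.998×10^8 m/s)×34.83×10^-6 s)
= 1.20214 × (5324.67 m) = 6.401 km

Δx' ≈ 6.401 km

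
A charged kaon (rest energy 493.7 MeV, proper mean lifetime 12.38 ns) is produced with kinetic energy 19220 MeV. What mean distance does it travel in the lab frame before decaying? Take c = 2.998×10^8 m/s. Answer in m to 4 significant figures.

γ = 1 + K/(m₀c²) = 1 + 19220/493.7 = 39.9305
β = √(1 − 1/γ²) = 0.999686
Dilated lifetime: γτ₀ = 39.9305 × 12.38 ns = 494.340 ns
d = βc·γτ₀ = 0.999686 × (2.998×10^8 m/s) × 4.94340×10^-7 s = 148.2 m

d ≈ 148.2 m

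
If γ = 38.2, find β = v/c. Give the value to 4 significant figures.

β = √(1 − 1/γ²) = √(1 − 1/38.2²) = √(0.999315) = 0.9997

β ≈ 0.9997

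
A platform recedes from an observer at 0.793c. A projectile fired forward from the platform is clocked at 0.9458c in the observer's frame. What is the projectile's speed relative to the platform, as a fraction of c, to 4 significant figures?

u' ≈ 0.6112c

Inverse velocity addition: u' = (u − v)/(1 − uv/c²)
= (0.9458 − 0.793)/(1 − 0.9458×0.793) = 0.1528/0.249981 = 0.6112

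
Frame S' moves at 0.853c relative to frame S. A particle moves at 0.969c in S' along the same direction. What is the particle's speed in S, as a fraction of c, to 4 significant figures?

u ≈ 0.9975c

Relativistic velocity addition: u = (u' + v)/(1 + u'v/c²)
= (0.969 + 0.853)/(1 + 0.969×0.853) = 1.822/1.82656 = 0.9975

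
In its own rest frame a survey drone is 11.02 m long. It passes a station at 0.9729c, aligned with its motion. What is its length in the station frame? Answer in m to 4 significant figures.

L ≈ 2.548 m

γ = 1/√(1 − 0.9729²) = 4.32477
Length contraction: L = L₀/γ = 11.02/4.32477 = 2.548 m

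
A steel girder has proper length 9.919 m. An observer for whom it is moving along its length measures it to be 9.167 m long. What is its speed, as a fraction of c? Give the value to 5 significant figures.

β ≈ 0.38194

γ = L₀/L = 9.919/9.167 = 1.082033
β = √(1 − 1/γ²) = 0.38194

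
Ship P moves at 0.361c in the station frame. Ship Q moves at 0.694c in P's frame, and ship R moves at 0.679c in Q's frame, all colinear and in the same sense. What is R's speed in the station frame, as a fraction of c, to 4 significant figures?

Compose boost 2: (0.694 + 0.361)/(1 + 0.694×0.361) = 1.055/1.25053 = 0.843640
Compose boost 3: (0.679 + 0.843640)/(1 + 0.679×0.843640) = 1.52264/1.57283 = 0.9681

u ≈ 0.9681c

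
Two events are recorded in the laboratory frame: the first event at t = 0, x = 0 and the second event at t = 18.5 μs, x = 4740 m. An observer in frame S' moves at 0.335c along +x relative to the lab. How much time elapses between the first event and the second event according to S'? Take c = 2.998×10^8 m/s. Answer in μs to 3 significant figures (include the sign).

Δt' ≈ 14.0 μs

γ = 1/√(1 − 0.335²) = 1.0613
Δt' = γ(Δt − vΔx/c²) = 1.0613 × (18.5 μs − 0.335×4740 m / (2.998×10^8 m/s))
= 1.0613 × (13.203 μs) = 14.0 μs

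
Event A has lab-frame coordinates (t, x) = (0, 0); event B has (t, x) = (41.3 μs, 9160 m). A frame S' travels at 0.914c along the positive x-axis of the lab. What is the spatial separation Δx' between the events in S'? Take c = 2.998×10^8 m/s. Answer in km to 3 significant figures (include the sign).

γ = 1/√(1 − 0.914²) = 2.4648
Δx' = γ(Δx − vΔt) = 2.4648 × (9160 m − 0.914×(2.998×10^8 m/s)×41.3×10^-6 s)
= 2.4648 × (-2156.9 m) = -5.32 km

Δx' ≈ -5.32 km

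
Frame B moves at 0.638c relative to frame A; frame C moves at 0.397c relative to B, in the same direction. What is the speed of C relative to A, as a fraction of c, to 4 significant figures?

Compose boost 2: (0.397 + 0.638)/(1 + 0.397×0.638) = 1.035/1.25329 = 0.8258

u ≈ 0.8258c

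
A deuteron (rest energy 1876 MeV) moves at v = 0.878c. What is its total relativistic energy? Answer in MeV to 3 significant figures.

γ = 1/√(1 − 0.878²) = 2.0892
E = γm₀c² = 2.0892 × 1876 MeV = 3920 MeV

E ≈ 3920 MeV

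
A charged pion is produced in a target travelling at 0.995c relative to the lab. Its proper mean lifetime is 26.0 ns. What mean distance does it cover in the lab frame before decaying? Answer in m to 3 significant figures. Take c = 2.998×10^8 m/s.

d ≈ 77.7 m

γ = 1/√(1 − 0.995²) = 10.013
Dilated lifetime: Δt = γτ₀ = 10.013 × 26.0 ns = 260.33 ns
d = vΔt = 0.995c × 260.33 ns = 2.9830×10^8 m/s × 2.6033×10^-7 s = 77.7 m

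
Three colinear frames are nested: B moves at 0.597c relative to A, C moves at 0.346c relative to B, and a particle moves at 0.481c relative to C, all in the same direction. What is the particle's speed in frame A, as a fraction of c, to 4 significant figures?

u ≈ 0.9176c

Compose boost 2: (0.346 + 0.597)/(1 + 0.346×0.597) = 0.9430/1.20656 = 0.781560
Compose boost 3: (0.481 + 0.781560)/(1 + 0.481×0.781560) = 1.26256/1.37593 = 0.9176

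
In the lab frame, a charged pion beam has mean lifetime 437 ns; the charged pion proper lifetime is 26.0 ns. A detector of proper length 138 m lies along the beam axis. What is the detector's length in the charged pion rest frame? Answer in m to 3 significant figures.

L ≈ 8.21 m

Time dilation ⇒ γ = Δt/τ₀ = 437/26.0 = 16.808
Length contraction: L = L₀/γ = 138/16.808 = 8.21 m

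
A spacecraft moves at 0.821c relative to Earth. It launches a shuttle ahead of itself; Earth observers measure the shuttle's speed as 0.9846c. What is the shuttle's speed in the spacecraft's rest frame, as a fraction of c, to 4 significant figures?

Inverse velocity addition: u' = (u − v)/(1 − uv/c²)
= (0.9846 − 0.821)/(1 − 0.9846×0.821) = 0.1636/0.191643 = 0.8537

u' ≈ 0.8537c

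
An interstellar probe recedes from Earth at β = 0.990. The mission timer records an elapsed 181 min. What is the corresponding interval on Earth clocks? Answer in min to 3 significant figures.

γ = 1/√(1 − 0.990²) = 7.0888
Time dilation: Δt = γτ₀ = 7.0888 × 181 min = 1280 min

Δt ≈ 1280 min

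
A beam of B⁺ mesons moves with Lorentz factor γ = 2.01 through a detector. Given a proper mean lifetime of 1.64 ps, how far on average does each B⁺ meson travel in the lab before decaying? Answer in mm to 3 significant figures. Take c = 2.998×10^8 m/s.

β = √(1 − 1/γ²) = √(1 − 1/2.01²) = 0.86746
Dilated lifetime: Δt = γτ₀ = 2.01 × 1.64 ps = 3.2964 ps
d = vΔt = 0.86746c × 3.2964 ps = 2.6006×10^8 m/s × 3.2964×10^-12 s = 0.857 mm

d ≈ 0.857 mm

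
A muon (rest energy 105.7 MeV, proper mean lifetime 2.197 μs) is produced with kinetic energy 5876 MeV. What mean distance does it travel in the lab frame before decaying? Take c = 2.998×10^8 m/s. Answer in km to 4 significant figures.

γ = 1 + K/(m₀c²) = 1 + 5876/105.7 = 56.5913
β = √(1 − 1/γ²) = 0.999844
Dilated lifetime: γτ₀ = 56.5913 × 2.197 μs = 124.331 μs
d = βc·γτ₀ = 0.999844 × (2.998×10^8 m/s) × 0.000124331 s = 37.27 km

d ≈ 37.27 km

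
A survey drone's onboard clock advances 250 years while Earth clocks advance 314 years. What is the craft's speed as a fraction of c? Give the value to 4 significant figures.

β ≈ 0.6051

γ = Δt/τ₀ = 314/250 = 1.25600
β = √(1 − 1/γ²) = √(1 − 1/1.25600²) = 0.6051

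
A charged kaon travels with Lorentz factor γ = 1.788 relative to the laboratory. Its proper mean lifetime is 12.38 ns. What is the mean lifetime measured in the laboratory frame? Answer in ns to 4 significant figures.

γ = 1.788 (given)
Time dilation: Δt = γτ₀ = 1.788 × 12.38 ns = 22.14 ns

Δt ≈ 22.14 ns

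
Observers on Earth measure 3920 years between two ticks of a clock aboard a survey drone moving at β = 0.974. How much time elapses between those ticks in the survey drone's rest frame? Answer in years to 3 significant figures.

τ₀ ≈ 888 years

γ = 1/√(1 − 0.974²) = 4.4141
Proper time: τ₀ = Δt/γ = 3920/4.4141 = 888 years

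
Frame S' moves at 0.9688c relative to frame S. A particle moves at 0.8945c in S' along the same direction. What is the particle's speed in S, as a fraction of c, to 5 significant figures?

Relativistic velocity addition: u = (u' + v)/(1 + u'v/c²)
= (0.8945 + 0.9688)/(1 + 0.8945×0.9688) = 1.8633/1.866592 = 0.99824

u ≈ 0.99824c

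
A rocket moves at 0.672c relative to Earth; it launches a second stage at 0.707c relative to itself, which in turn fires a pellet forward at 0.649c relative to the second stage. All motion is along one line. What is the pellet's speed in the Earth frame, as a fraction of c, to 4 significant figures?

u ≈ 0.9858c

Compose boost 2: (0.707 + 0.672)/(1 + 0.707×0.672) = 1.379/1.47510 = 0.934849
Compose boost 3: (0.649 + 0.934849)/(1 + 0.649×0.934849) = 1.58385/1.60672 = 0.9858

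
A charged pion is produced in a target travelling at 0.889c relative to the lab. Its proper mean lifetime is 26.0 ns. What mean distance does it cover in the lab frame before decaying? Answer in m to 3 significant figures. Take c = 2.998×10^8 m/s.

d ≈ 15.1 m

γ = 1/√(1 − 0.889²) = 2.1838
Dilated lifetime: Δt = γτ₀ = 2.1838 × 26.0 ns = 56.780 ns
d = vΔt = 0.889c × 56.780 ns = 2.6652×10^8 m/s × 5.6780×10^-8 s = 15.1 m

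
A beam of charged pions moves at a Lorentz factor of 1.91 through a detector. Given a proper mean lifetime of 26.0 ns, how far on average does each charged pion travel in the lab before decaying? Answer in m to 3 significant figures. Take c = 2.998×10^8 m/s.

β = √(1 − 1/γ²) = √(1 − 1/1.91²) = 0.85199
Dilated lifetime: Δt = γτ₀ = 1.91 × 26.0 ns = 49.660 ns
d = vΔt = 0.85199c × 49.660 ns = 2.5543×10^8 m/s × 4.9660×10^-8 s = 12.7 m

d ≈ 12.7 m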